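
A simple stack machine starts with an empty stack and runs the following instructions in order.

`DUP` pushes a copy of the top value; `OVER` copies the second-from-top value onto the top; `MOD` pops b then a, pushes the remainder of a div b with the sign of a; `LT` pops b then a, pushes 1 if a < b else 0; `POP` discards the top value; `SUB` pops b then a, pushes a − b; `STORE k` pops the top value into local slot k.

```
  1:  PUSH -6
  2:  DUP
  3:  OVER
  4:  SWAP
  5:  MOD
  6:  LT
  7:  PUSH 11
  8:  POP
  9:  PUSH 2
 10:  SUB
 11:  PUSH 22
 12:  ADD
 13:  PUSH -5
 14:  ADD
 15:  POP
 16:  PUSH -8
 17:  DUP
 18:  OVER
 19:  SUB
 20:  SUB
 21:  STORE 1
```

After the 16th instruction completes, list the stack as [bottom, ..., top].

[-8]

PUSH -6 -> [-6]
DUP     -> [-6, -6]
OVER    -> [-6, -6, -6]
SWAP    -> [-6, -6, -6]
MOD     -> [-6, 0]
LT      -> [1]
PUSH 11 -> [1, 11]
POP     -> [1]
PUSH 2  -> [1, 2]
SUB     -> [-1]
PUSH 22 -> [-1, 22]
ADD     -> [21]
PUSH -5 -> [21, -5]
ADD     -> [16]
POP     -> []
PUSH -8 -> [-8]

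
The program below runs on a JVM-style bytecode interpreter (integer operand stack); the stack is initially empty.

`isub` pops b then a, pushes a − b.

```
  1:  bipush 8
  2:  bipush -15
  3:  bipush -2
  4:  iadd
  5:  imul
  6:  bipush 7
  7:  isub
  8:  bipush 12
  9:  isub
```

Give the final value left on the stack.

-155

bipush 8   -> 8
bipush -15 -> 8 -15
bipush -2  -> 8 -15 -2
iadd       -> 8 -17
imul       -> -136
bipush 7   -> -136 7
isub       -> -143
bipush 12  -> -143 12
isub       -> -155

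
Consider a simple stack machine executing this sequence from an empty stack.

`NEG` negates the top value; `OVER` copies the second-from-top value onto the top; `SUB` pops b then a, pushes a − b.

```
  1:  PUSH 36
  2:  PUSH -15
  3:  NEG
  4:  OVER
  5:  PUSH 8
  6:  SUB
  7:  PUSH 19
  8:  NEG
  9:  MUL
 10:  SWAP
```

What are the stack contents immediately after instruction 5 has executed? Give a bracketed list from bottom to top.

PUSH 36  → [36]
PUSH -15 → [36, -15]
NEG      → [36, 15]
OVER     → [36, 15, 36]
PUSH 8   → [36, 15, 36, 8]

[36, 15, 36, 8]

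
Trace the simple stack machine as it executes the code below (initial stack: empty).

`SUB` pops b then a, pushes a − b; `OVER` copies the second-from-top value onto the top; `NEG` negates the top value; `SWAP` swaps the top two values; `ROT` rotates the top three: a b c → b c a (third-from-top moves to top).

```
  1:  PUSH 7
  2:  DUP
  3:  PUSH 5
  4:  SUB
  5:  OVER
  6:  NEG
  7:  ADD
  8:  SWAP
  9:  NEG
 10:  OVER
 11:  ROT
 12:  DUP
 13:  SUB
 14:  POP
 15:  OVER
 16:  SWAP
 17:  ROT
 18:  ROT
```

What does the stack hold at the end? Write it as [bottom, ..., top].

[-5, -7, -7]

PUSH 7 : 7
DUP    : 7 7
PUSH 5 : 7 7 5
SUB    : 7 2
OVER   : 7 2 7
NEG    : 7 2 -7
ADD    : 7 -5
SWAP   : -5 7
NEG    : -5 -7
OVER   : -5 -7 -5
ROT    : -7 -5 -5
DUP    : -7 -5 -5 -5
SUB    : -7 -5 0
POP    : -7 -5
OVER   : -7 -5 -7
SWAP   : -7 -7 -5
ROT    : -7 -5 -7
ROT    : -5 -7 -7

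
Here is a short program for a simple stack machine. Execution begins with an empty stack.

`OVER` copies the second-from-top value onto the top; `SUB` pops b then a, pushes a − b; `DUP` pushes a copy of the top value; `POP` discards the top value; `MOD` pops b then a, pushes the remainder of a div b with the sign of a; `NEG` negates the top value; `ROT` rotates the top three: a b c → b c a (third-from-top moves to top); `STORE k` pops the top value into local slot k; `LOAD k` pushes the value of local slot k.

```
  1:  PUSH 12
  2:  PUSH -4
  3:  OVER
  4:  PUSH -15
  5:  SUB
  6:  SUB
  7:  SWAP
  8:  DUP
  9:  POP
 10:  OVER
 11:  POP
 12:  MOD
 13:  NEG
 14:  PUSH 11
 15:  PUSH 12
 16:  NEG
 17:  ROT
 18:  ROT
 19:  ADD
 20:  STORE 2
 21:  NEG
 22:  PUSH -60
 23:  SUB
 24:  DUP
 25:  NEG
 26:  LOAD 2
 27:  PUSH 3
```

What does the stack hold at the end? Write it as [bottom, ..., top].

PUSH 12  -> [12]
PUSH -4  -> [12, -4]
OVER     -> [12, -4, 12]
PUSH -15 -> [12, -4, 12, -15]
SUB      -> [12, -4, 27]
SUB      -> [12, -31]
SWAP     -> [-31, 12]
DUP      -> [-31, 12, 12]
POP      -> [-31, 12]
OVER     -> [-31, 12, -31]
POP      -> [-31, 12]
MOD      -> [-7]
NEG      -> [7]
PUSH 11  -> [7, 11]
PUSH 12  -> [7, 11, 12]
NEG      -> [7, 11, -12]
ROT      -> [11, -12, 7]
ROT      -> [-12, 7, 11]
ADD      -> [-12, 18]
STORE 2  -> [-12]
NEG      -> [12]
PUSH -60 -> [12, -60]
SUB      -> [72]
DUP      -> [72, 72]
NEG      -> [72, -72]
LOAD 2   -> [72, -72, 18]
PUSH 3   -> [72, -72, 18, 3]

[72, -72, 18, 3]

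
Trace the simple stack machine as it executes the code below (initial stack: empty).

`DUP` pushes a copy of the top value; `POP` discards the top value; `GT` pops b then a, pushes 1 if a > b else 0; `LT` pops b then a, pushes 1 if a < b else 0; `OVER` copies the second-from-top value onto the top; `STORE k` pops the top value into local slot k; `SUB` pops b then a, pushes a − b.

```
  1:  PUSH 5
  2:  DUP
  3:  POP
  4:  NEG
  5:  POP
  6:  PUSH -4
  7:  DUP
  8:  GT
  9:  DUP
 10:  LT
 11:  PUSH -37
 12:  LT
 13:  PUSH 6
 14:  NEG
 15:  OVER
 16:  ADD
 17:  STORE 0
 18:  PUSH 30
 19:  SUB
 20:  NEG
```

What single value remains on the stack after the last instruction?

30

PUSH 5   -> 5
DUP      -> 5 5
POP      -> 5
NEG      -> -5
POP      -> (empty)
PUSH -4  -> -4
DUP      -> -4 -4
GT       -> 0
DUP      -> 0 0
LT       -> 0
PUSH -37 -> 0 -37
LT       -> 0
PUSH 6   -> 0 6
NEG      -> 0 -6
OVER     -> 0 -6 0
ADD      -> 0 -6
STORE 0  -> 0
PUSH 30  -> 0 30
SUB      -> -30
NEG      -> 30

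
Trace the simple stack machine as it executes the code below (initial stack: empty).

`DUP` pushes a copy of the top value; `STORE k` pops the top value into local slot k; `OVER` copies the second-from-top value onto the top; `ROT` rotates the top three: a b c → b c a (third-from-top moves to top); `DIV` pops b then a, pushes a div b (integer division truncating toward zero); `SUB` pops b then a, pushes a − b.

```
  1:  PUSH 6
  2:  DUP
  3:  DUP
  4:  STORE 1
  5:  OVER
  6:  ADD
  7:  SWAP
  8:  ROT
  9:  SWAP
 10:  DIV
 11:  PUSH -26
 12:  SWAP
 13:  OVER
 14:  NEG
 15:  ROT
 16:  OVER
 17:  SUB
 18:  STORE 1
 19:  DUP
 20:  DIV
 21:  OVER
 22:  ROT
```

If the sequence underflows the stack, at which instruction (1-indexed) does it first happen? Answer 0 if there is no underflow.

8

PUSH 6  → [6]
DUP     → [6, 6]
DUP     → [6, 6, 6]
STORE 1 → [6, 6]
OVER    → [6, 6, 6]
ADD     → [6, 12]
SWAP    → [12, 6]
ROT  — needs 3 operands, stack has 2 → underflow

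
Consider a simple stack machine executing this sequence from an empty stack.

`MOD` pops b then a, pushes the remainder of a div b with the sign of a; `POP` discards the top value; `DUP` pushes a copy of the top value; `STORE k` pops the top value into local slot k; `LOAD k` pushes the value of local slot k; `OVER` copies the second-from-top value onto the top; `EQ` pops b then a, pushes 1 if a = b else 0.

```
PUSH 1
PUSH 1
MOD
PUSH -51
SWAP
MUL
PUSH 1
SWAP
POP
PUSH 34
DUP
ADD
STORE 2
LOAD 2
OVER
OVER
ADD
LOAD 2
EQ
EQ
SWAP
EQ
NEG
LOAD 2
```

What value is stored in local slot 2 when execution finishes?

PUSH 1    1
PUSH 1    1 1
MOD       0
PUSH -51  0 -51
SWAP      -51 0
MUL       0
PUSH 1    0 1
SWAP      1 0
POP       1
PUSH 34   1 34
DUP       1 34 34
ADD       1 68
STORE 2   1
LOAD 2    1 68
OVER      1 68 1
OVER      1 68 1 68
ADD       1 68 69
LOAD 2    1 68 69 68
EQ        1 68 0
EQ        1 0
SWAP      0 1
EQ        0
NEG       0
LOAD 2    0 68

68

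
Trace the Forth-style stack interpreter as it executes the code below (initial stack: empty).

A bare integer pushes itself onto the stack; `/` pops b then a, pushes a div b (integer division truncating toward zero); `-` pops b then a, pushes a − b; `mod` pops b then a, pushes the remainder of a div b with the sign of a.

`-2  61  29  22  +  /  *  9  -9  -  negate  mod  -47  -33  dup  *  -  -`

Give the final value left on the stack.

1134

-2      -2
61      -2 61
29      -2 61 29
22      -2 61 29 22
+       -2 61 51
/       -2 1
*       -2
9       -2 9
-9      -2 9 -9
-       -2 18
negate  -2 -18
mod     -2
-47     -2 -47
-33     -2 -47 -33
dup     -2 -47 -33 -33
*       -2 -47 1089
-       -2 -1136
-       1134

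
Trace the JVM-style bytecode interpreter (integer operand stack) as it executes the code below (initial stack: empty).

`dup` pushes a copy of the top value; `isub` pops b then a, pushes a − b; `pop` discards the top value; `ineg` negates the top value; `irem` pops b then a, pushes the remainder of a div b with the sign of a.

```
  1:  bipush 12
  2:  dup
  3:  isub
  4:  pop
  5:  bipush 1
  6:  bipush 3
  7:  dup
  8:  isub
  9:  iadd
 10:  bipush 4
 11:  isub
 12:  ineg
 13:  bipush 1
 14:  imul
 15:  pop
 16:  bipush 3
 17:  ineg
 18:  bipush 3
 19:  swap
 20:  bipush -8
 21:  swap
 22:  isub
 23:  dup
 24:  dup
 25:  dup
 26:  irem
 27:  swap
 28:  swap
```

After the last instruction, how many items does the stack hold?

4

bipush 12 : 12
dup       : 12 12
isub      : 0
pop       : (empty)
bipush 1  : 1
bipush 3  : 1 3
dup       : 1 3 3
isub      : 1 0
iadd      : 1
bipush 4  : 1 4
isub      : -3
ineg      : 3
bipush 1  : 3 1
imul      : 3
pop       : (empty)
bipush 3  : 3
ineg      : -3
bipush 3  : -3 3
swap      : 3 -3
bipush -8 : 3 -3 -8
swap      : 3 -8 -3
isub      : 3 -5
dup       : 3 -5 -5
dup       : 3 -5 -5 -5
dup       : 3 -5 -5 -5 -5
irem      : 3 -5 -5 0
swap      : 3 -5 0 -5
swap      : 3 -5 -5 0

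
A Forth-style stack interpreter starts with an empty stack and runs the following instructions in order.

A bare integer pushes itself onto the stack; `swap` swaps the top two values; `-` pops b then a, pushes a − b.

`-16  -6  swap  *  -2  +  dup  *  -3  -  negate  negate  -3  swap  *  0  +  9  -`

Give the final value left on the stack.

-26526

-16    → -16
-6     → -16 -6
swap   → -6 -16
*      → 96
-2     → 96 -2
+      → 94
dup    → 94 94
*      → 8836
-3     → 8836 -3
-      → 8839
negate → -8839
negate → 8839
-3     → 8839 -3
swap   → -3 8839
*      → -26517
0      → -26517 0
+      → -26517
9      → -26517 9
-      → -26526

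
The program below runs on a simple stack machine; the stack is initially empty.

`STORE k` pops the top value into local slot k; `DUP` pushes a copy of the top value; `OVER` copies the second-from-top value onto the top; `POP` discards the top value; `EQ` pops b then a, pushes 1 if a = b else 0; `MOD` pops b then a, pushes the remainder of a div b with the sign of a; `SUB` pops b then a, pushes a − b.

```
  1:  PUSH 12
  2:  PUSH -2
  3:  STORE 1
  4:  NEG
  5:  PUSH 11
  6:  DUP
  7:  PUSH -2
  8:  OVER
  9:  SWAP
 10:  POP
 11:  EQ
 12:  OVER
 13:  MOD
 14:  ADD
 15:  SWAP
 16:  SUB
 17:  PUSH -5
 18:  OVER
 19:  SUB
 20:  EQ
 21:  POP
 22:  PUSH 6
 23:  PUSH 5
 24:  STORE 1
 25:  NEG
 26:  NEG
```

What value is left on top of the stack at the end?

6

PUSH 12  [12]
PUSH -2  [12, -2]
STORE 1  [12]
NEG      [-12]
PUSH 11  [-12, 11]
DUP      [-12, 11, 11]
PUSH -2  [-12, 11, 11, -2]
OVER     [-12, 11, 11, -2, 11]
SWAP     [-12, 11, 11, 11, -2]
POP      [-12, 11, 11, 11]
EQ       [-12, 11, 1]
OVER     [-12, 11, 1, 11]
MOD      [-12, 11, 1]
ADD      [-12, 12]
SWAP     [12, -12]
SUB      [24]
PUSH -5  [24, -5]
OVER     [24, -5, 24]
SUB      [24, -29]
EQ       [0]
POP      []
PUSH 6   [6]
PUSH 5   [6, 5]
STORE 1  [6]
NEG      [-6]
NEG      [6]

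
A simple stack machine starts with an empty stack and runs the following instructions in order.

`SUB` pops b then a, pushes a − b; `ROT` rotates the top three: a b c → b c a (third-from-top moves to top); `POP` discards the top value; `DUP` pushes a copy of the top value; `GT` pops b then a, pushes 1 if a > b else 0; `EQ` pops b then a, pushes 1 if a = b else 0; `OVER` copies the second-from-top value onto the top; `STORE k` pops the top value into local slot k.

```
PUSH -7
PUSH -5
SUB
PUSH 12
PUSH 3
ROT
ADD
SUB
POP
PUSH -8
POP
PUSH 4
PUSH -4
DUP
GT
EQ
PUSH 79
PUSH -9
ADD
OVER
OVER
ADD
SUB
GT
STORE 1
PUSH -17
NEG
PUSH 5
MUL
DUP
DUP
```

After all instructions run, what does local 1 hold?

0

PUSH -7   -7
PUSH -5   -7 -5
SUB       -2
PUSH 12   -2 12
PUSH 3    -2 12 3
ROT       12 3 -2
ADD       12 1
SUB       11
POP       (empty)
PUSH -8   -8
POP       (empty)
PUSH 4    4
PUSH -4   4 -4
DUP       4 -4 -4
GT        4 0
EQ        0
PUSH 79   0 79
PUSH -9   0 79 -9
ADD       0 70
OVER      0 70 0
OVER      0 70 0 70
ADD       0 70 70
SUB       0 0
GT        0
STORE 1   (empty)
PUSH -17  -17
NEG       17
PUSH 5    17 5
MUL       85
DUP       85 85
DUP       85 85 85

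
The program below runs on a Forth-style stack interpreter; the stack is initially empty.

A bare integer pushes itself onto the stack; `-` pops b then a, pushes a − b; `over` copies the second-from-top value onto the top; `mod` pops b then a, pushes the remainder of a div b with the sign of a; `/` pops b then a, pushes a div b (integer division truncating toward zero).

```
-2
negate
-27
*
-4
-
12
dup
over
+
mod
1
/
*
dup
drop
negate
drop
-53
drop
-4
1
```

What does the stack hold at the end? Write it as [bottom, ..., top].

-2     -> -2
negate -> 2
-27    -> 2 -27
*      -> -54
-4     -> -54 -4
-      -> -50
12     -> -50 12
dup    -> -50 12 12
over   -> -50 12 12 12
+      -> -50 12 24
mod    -> -50 12
1      -> -50 12 1
/      -> -50 12
*      -> -600
dup    -> -600 -600
drop   -> -600
negate -> 600
drop   -> (empty)
-53    -> -53
drop   -> (empty)
-4     -> -4
1      -> -4 1

[-4, 1]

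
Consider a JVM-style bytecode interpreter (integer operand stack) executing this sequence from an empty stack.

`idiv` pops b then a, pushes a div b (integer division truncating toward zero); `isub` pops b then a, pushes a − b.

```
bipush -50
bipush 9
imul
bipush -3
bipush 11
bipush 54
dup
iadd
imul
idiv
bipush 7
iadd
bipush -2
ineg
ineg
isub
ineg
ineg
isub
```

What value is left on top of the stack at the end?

-459

bipush -50 -> -50
bipush 9   -> -50 9
imul       -> -450
bipush -3  -> -450 -3
bipush 11  -> -450 -3 11
bipush 54  -> -450 -3 11 54
dup        -> -450 -3 11 54 54
iadd       -> -450 -3 11 108
imul       -> -450 -3 1188
idiv       -> -450 0
bipush 7   -> -450 0 7
iadd       -> -450 7
bipush -2  -> -450 7 -2
ineg       -> -450 7 2
ineg       -> -450 7 -2
isub       -> -450 9
ineg       -> -450 -9
ineg       -> -450 9
isub       -> -459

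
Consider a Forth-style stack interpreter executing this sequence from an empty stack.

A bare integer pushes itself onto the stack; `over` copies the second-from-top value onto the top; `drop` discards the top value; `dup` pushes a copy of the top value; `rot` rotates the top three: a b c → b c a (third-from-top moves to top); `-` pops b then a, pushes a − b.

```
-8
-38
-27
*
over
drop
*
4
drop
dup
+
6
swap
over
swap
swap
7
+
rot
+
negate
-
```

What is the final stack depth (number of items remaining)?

1

-8      -8
-38     -8 -38
-27     -8 -38 -27
*       -8 1026
over    -8 1026 -8
drop    -8 1026
*       -8208
4       -8208 4
drop    -8208
dup     -8208 -8208
+       -16416
6       -16416 6
swap    6 -16416
over    6 -16416 6
swap    6 6 -16416
swap    6 -16416 6
7       6 -16416 6 7
+       6 -16416 13
rot     -16416 13 6
+       -16416 19
negate  -16416 -19
-       -16397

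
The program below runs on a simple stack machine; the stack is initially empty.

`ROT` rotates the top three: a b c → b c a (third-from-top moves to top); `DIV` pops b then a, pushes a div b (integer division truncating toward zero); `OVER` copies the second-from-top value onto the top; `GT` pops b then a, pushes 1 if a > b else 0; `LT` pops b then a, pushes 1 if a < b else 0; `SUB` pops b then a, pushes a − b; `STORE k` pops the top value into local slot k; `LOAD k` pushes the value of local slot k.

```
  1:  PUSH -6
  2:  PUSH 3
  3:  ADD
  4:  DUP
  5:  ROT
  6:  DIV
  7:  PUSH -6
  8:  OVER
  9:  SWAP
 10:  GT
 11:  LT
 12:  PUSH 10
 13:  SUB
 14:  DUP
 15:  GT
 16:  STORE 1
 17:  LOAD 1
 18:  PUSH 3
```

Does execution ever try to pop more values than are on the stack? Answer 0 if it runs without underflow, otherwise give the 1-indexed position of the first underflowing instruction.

5

PUSH -6  [-6]
PUSH 3   [-6, 3]
ADD      [-3]
DUP      [-3, -3]
ROT  — needs 3 operands, stack has 2 → underflow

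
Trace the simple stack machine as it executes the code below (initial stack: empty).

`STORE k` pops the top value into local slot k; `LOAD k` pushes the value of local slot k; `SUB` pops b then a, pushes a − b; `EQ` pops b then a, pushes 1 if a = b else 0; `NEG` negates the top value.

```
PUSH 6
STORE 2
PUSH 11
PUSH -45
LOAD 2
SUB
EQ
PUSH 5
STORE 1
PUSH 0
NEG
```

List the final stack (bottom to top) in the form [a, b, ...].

PUSH 6   : 6
STORE 2  : (empty)
PUSH 11  : 11
PUSH -45 : 11 -45
LOAD 2   : 11 -45 6
SUB      : 11 -51
EQ       : 0
PUSH 5   : 0 5
STORE 1  : 0
PUSH 0   : 0 0
NEG      : 0 0

[0, 0]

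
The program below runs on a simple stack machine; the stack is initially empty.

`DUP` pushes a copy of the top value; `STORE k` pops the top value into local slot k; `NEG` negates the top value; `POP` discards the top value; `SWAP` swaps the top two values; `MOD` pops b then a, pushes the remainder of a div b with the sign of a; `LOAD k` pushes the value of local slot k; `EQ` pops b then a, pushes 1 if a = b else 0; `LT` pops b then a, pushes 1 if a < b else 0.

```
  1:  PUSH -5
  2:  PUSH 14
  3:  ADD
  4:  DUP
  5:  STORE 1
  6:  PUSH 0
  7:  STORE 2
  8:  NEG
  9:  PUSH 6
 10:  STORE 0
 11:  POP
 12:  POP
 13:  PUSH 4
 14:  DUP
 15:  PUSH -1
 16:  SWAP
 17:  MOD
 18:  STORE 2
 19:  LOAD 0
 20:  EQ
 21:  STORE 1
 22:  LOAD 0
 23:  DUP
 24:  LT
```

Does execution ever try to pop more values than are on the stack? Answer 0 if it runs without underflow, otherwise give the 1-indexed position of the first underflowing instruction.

12

PUSH -5 -> [-5]
PUSH 14 -> [-5, 14]
ADD     -> [9]
DUP     -> [9, 9]
STORE 1 -> [9]
PUSH 0  -> [9, 0]
STORE 2 -> [9]
NEG     -> [-9]
PUSH 6  -> [-9, 6]
STORE 0 -> [-9]
POP     -> []
POP  — needs 1 operand, stack has 0 → underflow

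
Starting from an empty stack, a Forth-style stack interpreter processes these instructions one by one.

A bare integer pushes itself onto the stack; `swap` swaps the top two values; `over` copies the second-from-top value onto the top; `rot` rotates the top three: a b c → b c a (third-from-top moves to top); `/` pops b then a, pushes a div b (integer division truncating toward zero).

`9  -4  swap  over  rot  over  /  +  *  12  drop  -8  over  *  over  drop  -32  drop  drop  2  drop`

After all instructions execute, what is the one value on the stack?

9     [9]
-4    [9, -4]
swap  [-4, 9]
over  [-4, 9, -4]
rot   [9, -4, -4]
over  [9, -4, -4, -4]
/     [9, -4, 1]
+     [9, -3]
*     [-27]
12    [-27, 12]
drop  [-27]
-8    [-27, -8]
over  [-27, -8, -27]
*     [-27, 216]
over  [-27, 216, -27]
drop  [-27, 216]
-32   [-27, 216, -32]
drop  [-27, 216]
drop  [-27]
2     [-27, 2]
drop  [-27]

-27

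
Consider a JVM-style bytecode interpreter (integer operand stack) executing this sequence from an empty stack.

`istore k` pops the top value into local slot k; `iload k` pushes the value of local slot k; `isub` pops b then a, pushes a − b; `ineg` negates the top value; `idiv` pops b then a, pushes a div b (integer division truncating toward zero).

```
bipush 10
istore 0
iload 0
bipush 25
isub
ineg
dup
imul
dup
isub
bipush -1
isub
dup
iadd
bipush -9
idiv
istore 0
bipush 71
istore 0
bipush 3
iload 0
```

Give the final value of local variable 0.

71

bipush 10 → [10]
istore 0  → []
iload 0   → [10]
bipush 25 → [10, 25]
isub      → [-15]
ineg      → [15]
dup       → [15, 15]
imul      → [225]
dup       → [225, 225]
isub      → [0]
bipush -1 → [0, -1]
isub      → [1]
dup       → [1, 1]
iadd      → [2]
bipush -9 → [2, -9]
idiv      → [0]
istore 0  → []
bipush 71 → [71]
istore 0  → []
bipush 3  → [3]
iload 0   → [3, 71]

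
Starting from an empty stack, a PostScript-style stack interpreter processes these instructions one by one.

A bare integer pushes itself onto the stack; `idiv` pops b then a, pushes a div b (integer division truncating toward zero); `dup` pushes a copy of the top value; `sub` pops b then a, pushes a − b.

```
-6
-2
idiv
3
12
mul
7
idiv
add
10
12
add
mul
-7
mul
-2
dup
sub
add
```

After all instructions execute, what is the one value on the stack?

-6   : -6
-2   : -6 -2
idiv : 3
3    : 3 3
12   : 3 3 12
mul  : 3 36
7    : 3 36 7
idiv : 3 5
add  : 8
10   : 8 10
12   : 8 10 12
add  : 8 22
mul  : 176
-7   : 176 -7
mul  : -1232
-2   : -1232 -2
dup  : -1232 -2 -2
sub  : -1232 0
add  : -1232

-1232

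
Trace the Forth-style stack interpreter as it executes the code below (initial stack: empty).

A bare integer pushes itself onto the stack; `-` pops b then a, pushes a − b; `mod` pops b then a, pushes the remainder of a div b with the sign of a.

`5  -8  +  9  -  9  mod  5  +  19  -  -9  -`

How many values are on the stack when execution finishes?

5   -> [5]
-8  -> [5, -8]
+   -> [-3]
9   -> [-3, 9]
-   -> [-12]
9   -> [-12, 9]
mod -> [-3]
5   -> [-3, 5]
+   -> [2]
19  -> [2, 19]
-   -> [-17]
-9  -> [-17, -9]
-   -> [-8]

1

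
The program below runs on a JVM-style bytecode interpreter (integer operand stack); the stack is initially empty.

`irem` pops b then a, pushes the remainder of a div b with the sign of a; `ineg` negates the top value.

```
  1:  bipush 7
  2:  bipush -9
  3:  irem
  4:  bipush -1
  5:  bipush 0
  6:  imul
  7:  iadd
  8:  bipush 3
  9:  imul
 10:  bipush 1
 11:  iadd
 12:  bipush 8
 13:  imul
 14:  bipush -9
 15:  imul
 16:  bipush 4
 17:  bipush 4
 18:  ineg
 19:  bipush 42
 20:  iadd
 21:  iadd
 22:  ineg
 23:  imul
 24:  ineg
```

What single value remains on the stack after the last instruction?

-66528

bipush 7  → 7
bipush -9 → 7 -9
irem      → 7
bipush -1 → 7 -1
bipush 0  → 7 -1 0
imul      → 7 0
iadd      → 7
bipush 3  → 7 3
imul      → 21
bipush 1  → 21 1
iadd      → 22
bipush 8  → 22 8
imul      → 176
bipush -9 → 176 -9
imul      → -1584
bipush 4  → -1584 4
bipush 4  → -1584 4 4
ineg      → -1584 4 -4
bipush 42 → -1584 4 -4 42
iadd      → -1584 4 38
iadd      → -1584 42
ineg      → -1584 -42
imul      → 66528
ineg      → -66528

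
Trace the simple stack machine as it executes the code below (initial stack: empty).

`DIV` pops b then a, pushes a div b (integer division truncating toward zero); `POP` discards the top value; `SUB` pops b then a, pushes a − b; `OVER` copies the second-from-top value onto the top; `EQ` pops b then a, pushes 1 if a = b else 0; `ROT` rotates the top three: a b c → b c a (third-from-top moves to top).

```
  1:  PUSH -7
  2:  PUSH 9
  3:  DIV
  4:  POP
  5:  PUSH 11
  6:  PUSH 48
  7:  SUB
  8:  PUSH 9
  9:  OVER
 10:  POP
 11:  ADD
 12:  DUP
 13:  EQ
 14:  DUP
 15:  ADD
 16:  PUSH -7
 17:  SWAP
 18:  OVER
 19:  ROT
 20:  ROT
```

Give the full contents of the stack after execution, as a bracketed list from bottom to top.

[-7, -7, 2]

PUSH -7 -> -7
PUSH 9  -> -7 9
DIV     -> 0
POP     -> (empty)
PUSH 11 -> 11
PUSH 48 -> 11 48
SUB     -> -37
PUSH 9  -> -37 9
OVER    -> -37 9 -37
POP     -> -37 9
ADD     -> -28
DUP     -> -28 -28
EQ      -> 1
DUP     -> 1 1
ADD     -> 2
PUSH -7 -> 2 -7
SWAP    -> -7 2
OVER    -> -7 2 -7
ROT     -> 2 -7 -7
ROT     -> -7 -7 2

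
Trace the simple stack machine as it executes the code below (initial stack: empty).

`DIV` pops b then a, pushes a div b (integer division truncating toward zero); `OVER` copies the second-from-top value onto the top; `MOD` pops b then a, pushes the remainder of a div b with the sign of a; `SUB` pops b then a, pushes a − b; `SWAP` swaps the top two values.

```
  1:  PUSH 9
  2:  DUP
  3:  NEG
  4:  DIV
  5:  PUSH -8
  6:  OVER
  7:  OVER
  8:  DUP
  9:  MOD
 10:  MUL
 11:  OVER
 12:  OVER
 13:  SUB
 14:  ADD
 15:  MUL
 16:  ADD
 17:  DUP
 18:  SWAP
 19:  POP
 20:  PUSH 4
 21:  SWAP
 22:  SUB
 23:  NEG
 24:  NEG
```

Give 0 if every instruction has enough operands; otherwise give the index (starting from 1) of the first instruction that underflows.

0

PUSH 9  -> [9]
DUP     -> [9, 9]
NEG     -> [9, -9]
DIV     -> [-1]
PUSH -8 -> [-1, -8]
OVER    -> [-1, -8, -1]
OVER    -> [-1, -8, -1, -8]
DUP     -> [-1, -8, -1, -8, -8]
MOD     -> [-1, -8, -1, 0]
MUL     -> [-1, -8, 0]
OVER    -> [-1, -8, 0, -8]
OVER    -> [-1, -8, 0, -8, 0]
SUB     -> [-1, -8, 0, -8]
ADD     -> [-1, -8, -8]
MUL     -> [-1, 64]
ADD     -> [63]
DUP     -> [63, 63]
SWAP    -> [63, 63]
POP     -> [63]
PUSH 4  -> [63, 4]
SWAP    -> [4, 63]
SUB     -> [-59]
NEG     -> [59]
NEG     -> [-59]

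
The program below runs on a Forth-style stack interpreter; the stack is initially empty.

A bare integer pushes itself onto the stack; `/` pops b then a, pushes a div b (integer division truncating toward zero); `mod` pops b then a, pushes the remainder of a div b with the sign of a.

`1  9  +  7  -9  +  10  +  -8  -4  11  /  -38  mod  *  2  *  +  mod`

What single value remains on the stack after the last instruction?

2

1   : [1]
9   : [1, 9]
+   : [10]
7   : [10, 7]
-9  : [10, 7, -9]
+   : [10, -2]
10  : [10, -2, 10]
+   : [10, 8]
-8  : [10, 8, -8]
-4  : [10, 8, -8, -4]
11  : [10, 8, -8, -4, 11]
/   : [10, 8, -8, 0]
-38 : [10, 8, -8, 0, -38]
mod : [10, 8, -8, 0]
*   : [10, 8, 0]
2   : [10, 8, 0, 2]
*   : [10, 8, 0]
+   : [10, 8]
mod : [2]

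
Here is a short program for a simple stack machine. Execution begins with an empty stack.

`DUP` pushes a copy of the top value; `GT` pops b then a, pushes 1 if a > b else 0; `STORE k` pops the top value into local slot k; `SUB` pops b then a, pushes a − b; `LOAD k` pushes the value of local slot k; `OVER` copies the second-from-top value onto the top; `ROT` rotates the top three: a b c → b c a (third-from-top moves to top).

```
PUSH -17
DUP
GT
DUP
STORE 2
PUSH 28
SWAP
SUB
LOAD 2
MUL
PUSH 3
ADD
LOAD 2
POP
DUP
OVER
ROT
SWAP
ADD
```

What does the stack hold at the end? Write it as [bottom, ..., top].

[3, 6]

PUSH -17 -> [-17]
DUP      -> [-17, -17]
GT       -> [0]
DUP      -> [0, 0]
STORE 2  -> [0]
PUSH 28  -> [0, 28]
SWAP     -> [28, 0]
SUB      -> [28]
LOAD 2   -> [28, 0]
MUL      -> [0]
PUSH 3   -> [0, 3]
ADD      -> [3]
LOAD 2   -> [3, 0]
POP      -> [3]
DUP      -> [3, 3]
OVER     -> [3, 3, 3]
ROT      -> [3, 3, 3]
SWAP     -> [3, 3, 3]
ADD      -> [3, 6]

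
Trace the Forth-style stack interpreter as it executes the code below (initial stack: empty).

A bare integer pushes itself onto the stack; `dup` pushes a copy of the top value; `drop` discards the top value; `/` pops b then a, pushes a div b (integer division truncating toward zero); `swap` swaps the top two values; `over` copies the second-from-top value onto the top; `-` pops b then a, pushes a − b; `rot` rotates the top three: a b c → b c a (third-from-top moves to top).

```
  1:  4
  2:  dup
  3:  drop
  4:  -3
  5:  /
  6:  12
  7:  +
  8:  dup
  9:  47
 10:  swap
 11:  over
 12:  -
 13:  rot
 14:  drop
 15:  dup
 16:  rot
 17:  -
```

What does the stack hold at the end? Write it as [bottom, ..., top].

4     4
dup   4 4
drop  4
-3    4 -3
/     -1
12    -1 12
+     11
dup   11 11
47    11 11 47
swap  11 47 11
over  11 47 11 47
-     11 47 -36
rot   47 -36 11
drop  47 -36
dup   47 -36 -36
rot   -36 -36 47
-     -36 -83

[-36, -83]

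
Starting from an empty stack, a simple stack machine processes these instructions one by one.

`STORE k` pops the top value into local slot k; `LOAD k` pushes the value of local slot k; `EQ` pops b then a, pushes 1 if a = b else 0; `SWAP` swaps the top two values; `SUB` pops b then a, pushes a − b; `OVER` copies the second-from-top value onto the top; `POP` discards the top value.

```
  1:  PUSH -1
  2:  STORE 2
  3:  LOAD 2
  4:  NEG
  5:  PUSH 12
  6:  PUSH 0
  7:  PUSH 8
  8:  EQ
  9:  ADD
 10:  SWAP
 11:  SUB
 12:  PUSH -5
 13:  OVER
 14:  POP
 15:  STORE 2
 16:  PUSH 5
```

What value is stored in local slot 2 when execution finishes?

-5

PUSH -1  [-1]
STORE 2  []
LOAD 2   [-1]
NEG      [1]
PUSH 12  [1, 12]
PUSH 0   [1, 12, 0]
PUSH 8   [1, 12, 0, 8]
EQ       [1, 12, 0]
ADD      [1, 12]
SWAP     [12, 1]
SUB      [11]
PUSH -5  [11, -5]
OVER     [11, -5, 11]
POP      [11, -5]
STORE 2  [11]
PUSH 5   [11, 5]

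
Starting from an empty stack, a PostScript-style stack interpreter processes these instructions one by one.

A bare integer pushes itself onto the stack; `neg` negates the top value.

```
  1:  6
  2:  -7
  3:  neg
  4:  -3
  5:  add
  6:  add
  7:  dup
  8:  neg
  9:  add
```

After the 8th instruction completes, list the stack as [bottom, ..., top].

[10, -10]

6    [6]
-7   [6, -7]
neg  [6, 7]
-3   [6, 7, -3]
add  [6, 4]
add  [10]
dup  [10, 10]
neg  [10, -10]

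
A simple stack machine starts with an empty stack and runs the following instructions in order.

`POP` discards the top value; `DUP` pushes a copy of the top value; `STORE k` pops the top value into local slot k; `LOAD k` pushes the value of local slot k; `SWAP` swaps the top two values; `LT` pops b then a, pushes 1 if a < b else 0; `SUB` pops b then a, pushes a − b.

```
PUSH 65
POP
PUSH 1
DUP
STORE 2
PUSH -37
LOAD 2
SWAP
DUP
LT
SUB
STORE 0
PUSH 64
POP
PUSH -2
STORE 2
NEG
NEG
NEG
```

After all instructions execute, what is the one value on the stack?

-1

PUSH 65  : [65]
POP      : []
PUSH 1   : [1]
DUP      : [1, 1]
STORE 2  : [1]
PUSH -37 : [1, -37]
LOAD 2   : [1, -37, 1]
SWAP     : [1, 1, -37]
DUP      : [1, 1, -37, -37]
LT       : [1, 1, 0]
SUB      : [1, 1]
STORE 0  : [1]
PUSH 64  : [1, 64]
POP      : [1]
PUSH -2  : [1, -2]
STORE 2  : [1]
NEG      : [-1]
NEG      : [1]
NEG      : [-1]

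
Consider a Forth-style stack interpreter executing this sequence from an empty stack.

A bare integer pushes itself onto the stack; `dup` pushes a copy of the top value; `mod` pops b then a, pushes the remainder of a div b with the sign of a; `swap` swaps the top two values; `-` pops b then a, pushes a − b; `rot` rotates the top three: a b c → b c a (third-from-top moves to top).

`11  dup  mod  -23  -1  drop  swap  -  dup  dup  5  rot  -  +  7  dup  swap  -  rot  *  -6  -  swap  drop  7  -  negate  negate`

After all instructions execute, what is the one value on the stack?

11      11
dup     11 11
mod     0
-23     0 -23
-1      0 -23 -1
drop    0 -23
swap    -23 0
-       -23
dup     -23 -23
dup     -23 -23 -23
5       -23 -23 -23 5
rot     -23 -23 5 -23
-       -23 -23 28
+       -23 5
7       -23 5 7
dup     -23 5 7 7
swap    -23 5 7 7
-       -23 5 0
rot     5 0 -23
*       5 0
-6      5 0 -6
-       5 6
swap    6 5
drop    6
7       6 7
-       -1
negate  1
negate  -1

-1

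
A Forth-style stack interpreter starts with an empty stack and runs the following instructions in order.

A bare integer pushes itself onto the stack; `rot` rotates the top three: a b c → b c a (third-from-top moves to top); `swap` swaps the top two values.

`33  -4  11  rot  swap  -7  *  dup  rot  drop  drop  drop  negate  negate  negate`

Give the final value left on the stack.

4

33      33
-4      33 -4
11      33 -4 11
rot     -4 11 33
swap    -4 33 11
-7      -4 33 11 -7
*       -4 33 -77
dup     -4 33 -77 -77
rot     -4 -77 -77 33
drop    -4 -77 -77
drop    -4 -77
drop    -4
negate  4
negate  -4
negate  4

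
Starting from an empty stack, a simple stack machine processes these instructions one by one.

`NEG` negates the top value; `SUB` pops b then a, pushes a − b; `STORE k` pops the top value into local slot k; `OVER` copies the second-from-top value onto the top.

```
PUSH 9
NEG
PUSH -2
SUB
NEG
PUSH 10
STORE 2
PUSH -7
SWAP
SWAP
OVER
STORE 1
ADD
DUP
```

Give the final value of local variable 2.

PUSH 9   [9]
NEG      [-9]
PUSH -2  [-9, -2]
SUB      [-7]
NEG      [7]
PUSH 10  [7, 10]
STORE 2  [7]
PUSH -7  [7, -7]
SWAP     [-7, 7]
SWAP     [7, -7]
OVER     [7, -7, 7]
STORE 1  [7, -7]
ADD      [0]
DUP      [0, 0]

10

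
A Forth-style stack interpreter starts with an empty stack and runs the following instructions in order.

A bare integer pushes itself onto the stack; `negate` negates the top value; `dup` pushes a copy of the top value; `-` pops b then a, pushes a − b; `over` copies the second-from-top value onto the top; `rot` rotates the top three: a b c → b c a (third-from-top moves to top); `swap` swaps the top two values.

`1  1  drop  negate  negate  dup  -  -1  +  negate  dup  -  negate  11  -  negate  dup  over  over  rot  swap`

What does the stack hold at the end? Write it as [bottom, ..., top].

1      → 1
1      → 1 1
drop   → 1
negate → -1
negate → 1
dup    → 1 1
-      → 0
-1     → 0 -1
+      → -1
negate → 1
dup    → 1 1
-      → 0
negate → 0
11     → 0 11
-      → -11
negate → 11
dup    → 11 11
over   → 11 11 11
over   → 11 11 11 11
rot    → 11 11 11 11
swap   → 11 11 11 11

[11, 11, 11, 11]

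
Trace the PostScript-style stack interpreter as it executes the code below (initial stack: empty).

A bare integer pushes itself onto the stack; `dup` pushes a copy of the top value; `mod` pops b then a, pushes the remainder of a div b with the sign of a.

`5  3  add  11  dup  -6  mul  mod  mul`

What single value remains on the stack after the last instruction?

5    5
3    5 3
add  8
11   8 11
dup  8 11 11
-6   8 11 11 -6
mul  8 11 -66
mod  8 11
mul  88

88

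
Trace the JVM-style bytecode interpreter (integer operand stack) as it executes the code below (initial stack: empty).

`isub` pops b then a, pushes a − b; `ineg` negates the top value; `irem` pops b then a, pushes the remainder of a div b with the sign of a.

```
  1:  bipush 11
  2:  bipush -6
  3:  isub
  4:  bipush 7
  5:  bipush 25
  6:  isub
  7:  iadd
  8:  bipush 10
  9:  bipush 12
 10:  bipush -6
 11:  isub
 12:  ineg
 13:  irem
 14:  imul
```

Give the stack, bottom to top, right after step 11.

bipush 11 → 11
bipush -6 → 11 -6
isub      → 17
bipush 7  → 17 7
bipush 25 → 17 7 25
isub      → 17 -18
iadd      → -1
bipush 10 → -1 10
bipush 12 → -1 10 12
bipush -6 → -1 10 12 -6
isub      → -1 10 18

[-1, 10, 18]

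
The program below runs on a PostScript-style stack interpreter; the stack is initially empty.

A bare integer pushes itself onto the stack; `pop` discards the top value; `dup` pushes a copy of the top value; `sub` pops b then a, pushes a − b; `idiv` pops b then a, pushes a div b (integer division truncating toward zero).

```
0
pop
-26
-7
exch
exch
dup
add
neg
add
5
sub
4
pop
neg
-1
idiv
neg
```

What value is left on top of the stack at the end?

17

0     0
pop   (empty)
-26   -26
-7    -26 -7
exch  -7 -26
exch  -26 -7
dup   -26 -7 -7
add   -26 -14
neg   -26 14
add   -12
5     -12 5
sub   -17
4     -17 4
pop   -17
neg   17
-1    17 -1
idiv  -17
neg   17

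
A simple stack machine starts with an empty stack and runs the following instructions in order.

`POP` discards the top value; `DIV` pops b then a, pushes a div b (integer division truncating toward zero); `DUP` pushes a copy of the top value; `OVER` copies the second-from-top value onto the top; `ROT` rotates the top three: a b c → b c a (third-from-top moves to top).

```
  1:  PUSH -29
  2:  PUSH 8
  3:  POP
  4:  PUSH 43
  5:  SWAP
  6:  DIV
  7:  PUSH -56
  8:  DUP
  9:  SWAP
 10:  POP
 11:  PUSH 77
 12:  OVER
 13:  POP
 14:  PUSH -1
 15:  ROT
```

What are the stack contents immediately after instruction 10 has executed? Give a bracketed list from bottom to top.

PUSH -29  -29
PUSH 8    -29 8
POP       -29
PUSH 43   -29 43
SWAP      43 -29
DIV       -1
PUSH -56  -1 -56
DUP       -1 -56 -56
SWAP      -1 -56 -56
POP       -1 -56

[-1, -56]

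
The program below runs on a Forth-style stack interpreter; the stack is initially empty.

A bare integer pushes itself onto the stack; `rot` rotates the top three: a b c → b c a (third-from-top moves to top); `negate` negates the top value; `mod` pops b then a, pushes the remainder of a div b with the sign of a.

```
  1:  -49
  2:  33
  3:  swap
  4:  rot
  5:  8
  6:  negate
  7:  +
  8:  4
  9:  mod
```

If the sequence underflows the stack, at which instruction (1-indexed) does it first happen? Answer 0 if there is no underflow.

-49  -> -49
33   -> -49 33
swap -> 33 -49
rot  — needs 3 operands, stack has 2 → underflow

4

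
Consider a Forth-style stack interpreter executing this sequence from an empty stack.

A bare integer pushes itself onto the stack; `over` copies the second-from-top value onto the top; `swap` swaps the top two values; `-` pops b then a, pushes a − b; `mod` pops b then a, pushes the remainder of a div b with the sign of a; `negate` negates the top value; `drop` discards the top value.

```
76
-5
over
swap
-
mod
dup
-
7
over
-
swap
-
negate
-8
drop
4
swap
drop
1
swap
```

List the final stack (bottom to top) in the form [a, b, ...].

[1, 4]

76     → 76
-5     → 76 -5
over   → 76 -5 76
swap   → 76 76 -5
-      → 76 81
mod    → 76
dup    → 76 76
-      → 0
7      → 0 7
over   → 0 7 0
-      → 0 7
swap   → 7 0
-      → 7
negate → -7
-8     → -7 -8
drop   → -7
4      → -7 4
swap   → 4 -7
drop   → 4
1      → 4 1
swap   → 1 4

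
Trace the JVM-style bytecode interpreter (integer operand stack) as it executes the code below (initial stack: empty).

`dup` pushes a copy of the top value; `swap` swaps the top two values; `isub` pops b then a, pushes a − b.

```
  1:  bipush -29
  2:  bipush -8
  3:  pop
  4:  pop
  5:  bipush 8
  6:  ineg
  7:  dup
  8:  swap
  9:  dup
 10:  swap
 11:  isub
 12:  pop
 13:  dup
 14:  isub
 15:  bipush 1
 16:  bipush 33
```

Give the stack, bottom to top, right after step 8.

bipush -29  [-29]
bipush -8   [-29, -8]
pop         [-29]
pop         []
bipush 8    [8]
ineg        [-8]
dup         [-8, -8]
swap        [-8, -8]

[-8, -8]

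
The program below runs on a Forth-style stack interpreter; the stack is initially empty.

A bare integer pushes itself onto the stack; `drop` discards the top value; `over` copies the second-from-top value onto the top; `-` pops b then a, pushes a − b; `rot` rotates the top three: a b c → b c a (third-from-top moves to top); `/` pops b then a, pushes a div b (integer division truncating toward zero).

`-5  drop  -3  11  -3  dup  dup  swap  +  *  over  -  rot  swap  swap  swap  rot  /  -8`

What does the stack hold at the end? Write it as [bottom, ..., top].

-5   : [-5]
drop : []
-3   : [-3]
11   : [-3, 11]
-3   : [-3, 11, -3]
dup  : [-3, 11, -3, -3]
dup  : [-3, 11, -3, -3, -3]
swap : [-3, 11, -3, -3, -3]
+    : [-3, 11, -3, -6]
*    : [-3, 11, 18]
over : [-3, 11, 18, 11]
-    : [-3, 11, 7]
rot  : [11, 7, -3]
swap : [11, -3, 7]
swap : [11, 7, -3]
swap : [11, -3, 7]
rot  : [-3, 7, 11]
/    : [-3, 0]
-8   : [-3, 0, -8]

[-3, 0, -8]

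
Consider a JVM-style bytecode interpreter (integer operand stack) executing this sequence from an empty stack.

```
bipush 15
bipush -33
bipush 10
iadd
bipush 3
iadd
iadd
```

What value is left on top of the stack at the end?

bipush 15  : [15]
bipush -33 : [15, -33]
bipush 10  : [15, -33, 10]
iadd       : [15, -23]
bipush 3   : [15, -23, 3]
iadd       : [15, -20]
iadd       : [-5]

-5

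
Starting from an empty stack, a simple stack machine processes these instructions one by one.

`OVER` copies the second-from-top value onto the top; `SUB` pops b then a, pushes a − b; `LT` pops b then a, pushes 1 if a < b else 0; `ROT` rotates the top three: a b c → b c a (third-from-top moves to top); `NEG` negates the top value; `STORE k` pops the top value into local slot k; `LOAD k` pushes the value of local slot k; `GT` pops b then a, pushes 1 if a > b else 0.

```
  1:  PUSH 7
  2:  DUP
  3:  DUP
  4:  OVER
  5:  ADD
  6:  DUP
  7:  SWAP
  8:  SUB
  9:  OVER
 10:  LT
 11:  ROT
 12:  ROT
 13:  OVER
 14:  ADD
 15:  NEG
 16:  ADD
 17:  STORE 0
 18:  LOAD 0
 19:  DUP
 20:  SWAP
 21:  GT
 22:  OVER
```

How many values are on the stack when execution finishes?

3

PUSH 7   7
DUP      7 7
DUP      7 7 7
OVER     7 7 7 7
ADD      7 7 14
DUP      7 7 14 14
SWAP     7 7 14 14
SUB      7 7 0
OVER     7 7 0 7
LT       7 7 1
ROT      7 1 7
ROT      1 7 7
OVER     1 7 7 7
ADD      1 7 14
NEG      1 7 -14
ADD      1 -7
STORE 0  1
LOAD 0   1 -7
DUP      1 -7 -7
SWAP     1 -7 -7
GT       1 0
OVER     1 0 1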